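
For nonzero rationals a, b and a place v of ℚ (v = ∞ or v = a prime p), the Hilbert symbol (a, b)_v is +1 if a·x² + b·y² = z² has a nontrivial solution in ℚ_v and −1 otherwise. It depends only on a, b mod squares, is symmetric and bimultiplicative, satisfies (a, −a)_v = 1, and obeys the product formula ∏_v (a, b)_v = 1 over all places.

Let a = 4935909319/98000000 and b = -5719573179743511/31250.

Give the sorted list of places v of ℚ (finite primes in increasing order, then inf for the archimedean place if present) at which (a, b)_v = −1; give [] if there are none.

(a, b) ≡ (782, -100878) mod (ℚ^×)²; places V = {2, 3, 5, 7, 11, 17, 19, 23, 43, ∞}.
(a,b)_17: α=3, u≡10; β=1, v≡13 (mod 17); (10|17)=-1, (13|17)=+1; sign (−1)^0·-1^1·+1^3 = -1.
(a,b)_43: α=0, u≡18; β=1, v≡27 (mod 43); (18|43)=-1, (27|43)=-1; sign (−1)^0·-1^1·-1^0 = -1.
(a,b)_7: α=-2, u≡6; β=0, v≡5 (mod 7); (6|7)=-1, (5|7)=-1; sign (−1)^0·-1^0·-1^-2 = +1.
(a,b)_∞: sgn(782)=+, sgn(-100878)=−, so +1.
(a,b)_5: α=-6, u≡2; β=-6, v≡2 (mod 5); (2|5)=-1, (2|5)=-1; sign (−1)^0·-1^-6·-1^-6 = +1.
(a,b)_11: α=2, u≡3; β=8, v≡4 (mod 11); (3|11)=+1, (4|11)=+1; sign (−1)^0·+1^8·+1^2 = +1.
(a,b)_3: α=0, u≡2; β=1, v≡1 (mod 3); (2|3)=-1, (1|3)=+1; sign (−1)^0·-1^1·+1^0 = -1.
(a,b)_19: α=2, u≡3; β=0, v≡10 (mod 19); (3|19)=-1, (10|19)=-1; sign (−1)^0·-1^0·-1^2 = +1.
(a,b)_23: α=1, u≡22; β=3, v≡19 (mod 23); (22|23)=-1, (19|23)=-1; sign (−1)^1·-1^3·-1^1 = -1.
(a,b)_2: α=-7, β=-1; u≡7, v≡1 (mod 8); ε(u)ε(v)=1·0, αω(v)=-7·0, βω(u)=-1·0; sum ≡ 0  ⇒  +1.
Ram(782, -100878) = {3, 17, 23, 43}; no ℚ_3-point on the conic.

[3, 17, 23, 43]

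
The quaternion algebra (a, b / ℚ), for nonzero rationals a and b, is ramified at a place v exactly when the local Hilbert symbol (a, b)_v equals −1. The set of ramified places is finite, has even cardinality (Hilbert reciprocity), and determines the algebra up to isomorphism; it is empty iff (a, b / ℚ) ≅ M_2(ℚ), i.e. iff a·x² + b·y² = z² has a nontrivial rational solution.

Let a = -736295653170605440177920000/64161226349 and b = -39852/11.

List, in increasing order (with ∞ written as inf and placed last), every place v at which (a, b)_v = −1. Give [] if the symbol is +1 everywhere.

Mod squares: a ≡ -23795662, b ≡ -1353. Check v ∈ {∞, 2, 3, 5, 11, 23, 29, 31, 37, 41, 43}.
v=29: a=29^-2·(≡10), b=29^0·(≡10) mod 29; (10|29)=-1, (10|29)=-1; (−1)^{-2·0·14}·(-1)^0·(-1)^-2 = +1.
v=31: a=31^-1·(≡18), b=31^0·(≡21) mod 31; (18|31)=+1, (21|31)=-1; (−1)^{-1·0·15}·(+1)^0·(-1)^-1 = -1.
v=23: a=23^3·(≡19), b=23^0·(≡9) mod 23; (19|23)=-1, (9|23)=+1; (−1)^{3·0·11}·(-1)^0·(+1)^3 = +1.
v=5: a=5^4·(≡2), b=5^0·(≡3) mod 5; (2|5)=-1, (3|5)=-1; (−1)^{4·0·2}·(-1)^0·(-1)^4 = +1.
v=41: a=41^7·(≡13), b=41^1·(≡16) mod 41; (13|41)=-1, (16|41)=+1; (−1)^{7·1·20}·(-1)^1·(+1)^7 = -1.
v=3: a=3^8·(≡2), b=3^5·(≡2) mod 3; (2|3)=-1, (2|3)=-1; (−1)^{8·5·1}·(-1)^5·(-1)^8 = -1.
v=43: a=43^-2·(≡34), b=43^0·(≡36) mod 43; (34|43)=-1, (36|43)=+1; (−1)^{-2·0·21}·(-1)^0·(+1)^-2 = +1.
v=∞: -23795662 < 0 and -1353 < 0  ⇒  (a,b)_∞ = -1.
v=37: a=37^1·(≡15), b=37^0·(≡30) mod 37; (15|37)=-1, (30|37)=+1; (−1)^{1·0·18}·(-1)^0·(+1)^1 = +1.
v=11: a=11^-3·(≡6), b=11^-1·(≡1) mod 11; (6|11)=-1, (1|11)=+1; (−1)^{-3·-1·5}·(-1)^-1·(+1)^-3 = +1.
v=2: v_2(a)=11, v_2(b)=2; units ≡ 1, 7 (mod 8); ε·ε+αω+βω = 0·1+11·0+2·0 ≡ 0  ⇒  (a,b)_2 = +1.
Ram(-23795662, -1353) = {3, 31, 41, ∞}; no ℚ_3-point on the conic.

[3, 31, 41, inf]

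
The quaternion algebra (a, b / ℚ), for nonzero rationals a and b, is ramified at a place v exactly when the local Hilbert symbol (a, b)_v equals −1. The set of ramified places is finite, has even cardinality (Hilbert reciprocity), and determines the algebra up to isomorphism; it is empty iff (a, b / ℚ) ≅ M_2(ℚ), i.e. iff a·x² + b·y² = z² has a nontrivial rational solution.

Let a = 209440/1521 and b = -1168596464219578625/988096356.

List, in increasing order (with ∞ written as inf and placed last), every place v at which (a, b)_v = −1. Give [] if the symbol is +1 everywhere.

(a, b) ≡ (13090, -23345) mod (ℚ^×)²; places V = {2, 3, 5, 7, 11, 13, 17, 23, 29, 31, 47, ∞}.
(a,b)_3: α=-2, u≡1; β=-2, v≡1 (mod 3); (1|3)=+1, (1|3)=+1; sign (−1)^0·+1^-2·+1^-2 = +1.
(a,b)_∞: sgn(13090)=+, sgn(-23345)=−, so +1.
(a,b)_2: α=5, β=-2; u≡1, v≡7 (mod 8); ε(u)ε(v)=0·1, αω(v)=5·0, βω(u)=-2·0; sum ≡ 0  ⇒  +1.
(a,b)_47: α=0, u≡6; β=2, v≡1 (mod 47); (6|47)=+1, (1|47)=+1; sign (−1)^0·+1^2·+1^0 = +1.
(a,b)_5: α=1, u≡3; β=3, v≡1 (mod 5); (3|5)=-1, (1|5)=+1; sign (−1)^0·-1^3·+1^1 = -1.
(a,b)_31: α=0, u≡2; β=-2, v≡22 (mod 31); (2|31)=+1, (22|31)=-1; sign (−1)^0·+1^-2·-1^0 = +1.
(a,b)_23: α=0, u≡16; β=3, v≡15 (mod 23); (16|23)=+1, (15|23)=-1; sign (−1)^0·+1^3·-1^0 = +1.
(a,b)_29: α=0, u≡18; β=1, v≡24 (mod 29); (18|29)=-1, (24|29)=+1; sign (−1)^0·-1^1·+1^0 = -1.
(a,b)_7: α=1, u≡1; β=3, v≡1 (mod 7); (1|7)=+1, (1|7)=+1; sign (−1)^1·+1^3·+1^1 = -1.
(a,b)_17: α=1, u≡10; β=2, v≡16 (mod 17); (10|17)=-1, (16|17)=+1; sign (−1)^0·-1^2·+1^1 = +1.
(a,b)_13: α=-2, u≡4; β=-4, v≡1 (mod 13); (4|13)=+1, (1|13)=+1; sign (−1)^0·+1^-4·+1^-2 = +1.
(a,b)_11: α=1, u≡7; β=2, v≡10 (mod 11); (7|11)=-1, (10|11)=-1; sign (−1)^0·-1^2·-1^1 = -1.
|Ram(13090, -23345)| = 4, even; anisotropic at {5, 7, 11, 29}.

[5, 7, 11, 29]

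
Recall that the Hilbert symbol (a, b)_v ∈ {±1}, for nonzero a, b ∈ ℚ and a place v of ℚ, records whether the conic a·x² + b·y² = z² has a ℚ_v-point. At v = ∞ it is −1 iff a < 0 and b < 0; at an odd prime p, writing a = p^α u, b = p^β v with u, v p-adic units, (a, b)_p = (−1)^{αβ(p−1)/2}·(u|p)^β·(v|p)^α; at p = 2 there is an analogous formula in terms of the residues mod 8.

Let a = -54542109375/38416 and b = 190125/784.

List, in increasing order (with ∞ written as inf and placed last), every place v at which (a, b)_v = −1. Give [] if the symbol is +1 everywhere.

[3, 17]

Mod squares: a ≡ -255, b ≡ 5. Check v ∈ {∞, 2, 3, 5, 7, 13, 17}.
v=3: a=3^5·(≡2), b=3^2·(≡2) mod 3; (2|3)=-1, (2|3)=-1; (−1)^{5·2·1}·(-1)^2·(-1)^5 = -1.
v=13: a=13^2·(≡11), b=13^2·(≡5) mod 13; (11|13)=-1, (5|13)=-1; (−1)^{2·2·6}·(-1)^2·(-1)^2 = +1.
v=∞: -255 < 0 and 5 > 0  ⇒  (a,b)_∞ = +1.
v=5: a=5^7·(≡1), b=5^3·(≡4) mod 5; (1|5)=+1, (4|5)=+1; (−1)^{7·3·2}·(+1)^3·(+1)^7 = +1.
v=7: a=7^-4·(≡1), b=7^-2·(≡6) mod 7; (1|7)=+1, (6|7)=-1; (−1)^{-4·-2·3}·(+1)^-2·(-1)^-4 = +1.
v=17: a=17^1·(≡13), b=17^0·(≡7) mod 17; (13|17)=+1, (7|17)=-1; (−1)^{1·0·8}·(+1)^0·(-1)^1 = -1.
v=2: v_2(a)=-4, v_2(b)=-4; units ≡ 1, 5 (mod 8); ε·ε+αω+βω = 0·0+-4·1+-4·0 ≡ 0  ⇒  (a,b)_2 = +1.
Ram(-255, 5) = {3, 17}; no ℚ_3-point on the conic.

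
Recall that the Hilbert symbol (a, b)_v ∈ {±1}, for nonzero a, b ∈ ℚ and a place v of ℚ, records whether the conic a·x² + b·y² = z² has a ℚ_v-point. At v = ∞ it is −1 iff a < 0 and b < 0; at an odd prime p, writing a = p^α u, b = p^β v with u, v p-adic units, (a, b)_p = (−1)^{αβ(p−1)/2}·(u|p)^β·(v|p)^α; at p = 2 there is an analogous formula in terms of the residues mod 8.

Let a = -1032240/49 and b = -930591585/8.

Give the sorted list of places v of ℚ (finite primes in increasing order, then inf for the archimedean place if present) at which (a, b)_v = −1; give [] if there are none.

Mod squares: a ≡ -64515, b ≡ -9570. Check v ∈ {∞, 2, 3, 5, 7, 11, 17, 23, 29}.
v=2: v_2(a)=4, v_2(b)=-3; units ≡ 5, 7 (mod 8); ε·ε+αω+βω = 0·1+4·0+-3·1 ≡ 1  ⇒  (a,b)_2 = -1.
v=11: a=11^1·(≡9), b=11^1·(≡2) mod 11; (9|11)=+1, (2|11)=-1; (−1)^{1·1·5}·(+1)^1·(-1)^1 = +1.
v=29: a=29^0·(≡8), b=29^1·(≡26) mod 29; (8|29)=-1, (26|29)=-1; (−1)^{0·1·14}·(-1)^1·(-1)^0 = -1.
v=∞: -64515 < 0 and -9570 < 0  ⇒  (a,b)_∞ = -1.
v=17: a=17^1·(≡15), b=17^0·(≡16) mod 17; (15|17)=+1, (16|17)=+1; (−1)^{1·0·8}·(+1)^0·(+1)^1 = +1.
v=5: a=5^1·(≡3), b=5^1·(≡1) mod 5; (3|5)=-1, (1|5)=+1; (−1)^{1·1·2}·(-1)^1·(+1)^1 = -1.
v=3: a=3^1·(≡2), b=3^5·(≡2) mod 3; (2|3)=-1, (2|3)=-1; (−1)^{1·5·1}·(-1)^5·(-1)^1 = -1.
v=23: a=23^1·(≡13), b=23^0·(≡21) mod 23; (13|23)=+1, (21|23)=-1; (−1)^{1·0·11}·(+1)^0·(-1)^1 = -1.
v=7: a=7^-2·(≡1), b=7^4·(≡5) mod 7; (1|7)=+1, (5|7)=-1; (−1)^{-2·4·3}·(+1)^4·(-1)^-2 = +1.
(-64515, -9570 / ℚ) ramifies at {2, 3, 5, 23, 29, ∞}: a division algebra.

[2, 3, 5, 23, 29, inf]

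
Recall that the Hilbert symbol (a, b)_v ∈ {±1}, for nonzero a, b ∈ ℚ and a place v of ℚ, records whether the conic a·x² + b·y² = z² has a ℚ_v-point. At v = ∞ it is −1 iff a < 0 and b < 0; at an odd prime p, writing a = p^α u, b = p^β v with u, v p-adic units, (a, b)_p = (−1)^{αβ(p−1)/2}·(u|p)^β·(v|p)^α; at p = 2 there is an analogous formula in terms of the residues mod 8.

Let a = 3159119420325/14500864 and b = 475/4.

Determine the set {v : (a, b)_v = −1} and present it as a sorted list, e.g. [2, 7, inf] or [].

[11, 19, 23, 29]

Mod squares: a ≡ 4321493, b ≡ 19. Check v ∈ {∞, 2, 3, 5, 7, 11, 17, 19, 23, 29, 31}.
v=31: a=31^1·(≡30), b=31^0·(≡18) mod 31; (30|31)=-1, (18|31)=+1; (−1)^{1·0·15}·(-1)^0·(+1)^1 = +1.
v=11: a=11^1·(≡1), b=11^0·(≡6) mod 11; (1|11)=+1, (6|11)=-1; (−1)^{1·0·5}·(+1)^0·(-1)^1 = -1.
v=29: a=29^1·(≡3), b=29^0·(≡10) mod 29; (3|29)=-1, (10|29)=-1; (−1)^{1·0·14}·(-1)^0·(-1)^1 = -1.
v=2: v_2(a)=-10, v_2(b)=-2; units ≡ 5, 3 (mod 8); ε·ε+αω+βω = 0·1+-10·1+-2·1 ≡ 0  ⇒  (a,b)_2 = +1.
v=7: a=7^-2·(≡2), b=7^0·(≡5) mod 7; (2|7)=+1, (5|7)=-1; (−1)^{-2·0·3}·(+1)^0·(-1)^-2 = +1.
v=5: a=5^2·(≡2), b=5^2·(≡1) mod 5; (2|5)=-1, (1|5)=+1; (−1)^{2·2·2}·(-1)^2·(+1)^2 = +1.
v=∞: 4321493 > 0 and 19 > 0  ⇒  (a,b)_∞ = +1.
v=3: a=3^4·(≡2), b=3^0·(≡1) mod 3; (2|3)=-1, (1|3)=+1; (−1)^{4·0·1}·(-1)^0·(+1)^4 = +1.
v=17: a=17^-2·(≡9), b=17^0·(≡4) mod 17; (9|17)=+1, (4|17)=+1; (−1)^{-2·0·8}·(+1)^0·(+1)^-2 = +1.
v=23: a=23^1·(≡8), b=23^0·(≡21) mod 23; (8|23)=+1, (21|23)=-1; (−1)^{1·0·11}·(+1)^0·(-1)^1 = -1.
v=19: a=19^3·(≡5), b=19^1·(≡11) mod 19; (5|19)=+1, (11|19)=+1; (−1)^{3·1·9}·(+1)^1·(+1)^3 = -1.
Ram(4321493, 19) = {11, 19, 23, 29}; no ℚ_11-point on the conic.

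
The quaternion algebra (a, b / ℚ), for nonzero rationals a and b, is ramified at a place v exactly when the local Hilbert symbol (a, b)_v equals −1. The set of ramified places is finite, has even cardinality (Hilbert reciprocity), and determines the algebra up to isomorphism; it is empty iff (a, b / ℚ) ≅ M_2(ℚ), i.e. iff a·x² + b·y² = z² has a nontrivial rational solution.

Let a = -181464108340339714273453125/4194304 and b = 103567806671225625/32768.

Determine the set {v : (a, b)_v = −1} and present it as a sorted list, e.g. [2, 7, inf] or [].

[2, 29, 37, 43]

Mod squares: a ≡ -1430309, b ≡ 2. Check v ∈ {∞, 2, 3, 5, 7, 29, 31, 37, 43}.
v=∞: -1430309 < 0 and 2 > 0  ⇒  (a,b)_∞ = +1.
v=31: a=31^3·(≡16), b=31^2·(≡25) mod 31; (16|31)=+1, (25|31)=+1; (−1)^{3·2·15}·(+1)^2·(+1)^3 = +1.
v=5: a=5^6·(≡1), b=5^4·(≡2) mod 5; (1|5)=+1, (2|5)=-1; (−1)^{6·4·2}·(+1)^4·(-1)^6 = +1.
v=37: a=37^3·(≡32), b=37^2·(≡17) mod 37; (32|37)=-1, (17|37)=-1; (−1)^{3·2·18}·(-1)^2·(-1)^3 = -1.
v=43: a=43^3·(≡34), b=43^2·(≡33) mod 43; (34|43)=-1, (33|43)=-1; (−1)^{3·2·21}·(-1)^2·(-1)^3 = -1.
v=29: a=29^3·(≡10), b=29^2·(≡27) mod 29; (10|29)=-1, (27|29)=-1; (−1)^{3·2·14}·(-1)^2·(-1)^3 = -1.
v=7: a=7^2·(≡2), b=7^0·(≡1) mod 7; (2|7)=+1, (1|7)=+1; (−1)^{2·0·3}·(+1)^0·(+1)^2 = +1.
v=3: a=3^4·(≡1), b=3^4·(≡2) mod 3; (1|3)=+1, (2|3)=-1; (−1)^{4·4·1}·(+1)^4·(-1)^4 = +1.
v=2: v_2(a)=-22, v_2(b)=-15; units ≡ 3, 1 (mod 8); ε·ε+αω+βω = 1·0+-22·0+-15·1 ≡ 1  ⇒  (a,b)_2 = -1.
(-1430309, 2 / ℚ) ramifies at {2, 29, 37, 43}: a division algebra.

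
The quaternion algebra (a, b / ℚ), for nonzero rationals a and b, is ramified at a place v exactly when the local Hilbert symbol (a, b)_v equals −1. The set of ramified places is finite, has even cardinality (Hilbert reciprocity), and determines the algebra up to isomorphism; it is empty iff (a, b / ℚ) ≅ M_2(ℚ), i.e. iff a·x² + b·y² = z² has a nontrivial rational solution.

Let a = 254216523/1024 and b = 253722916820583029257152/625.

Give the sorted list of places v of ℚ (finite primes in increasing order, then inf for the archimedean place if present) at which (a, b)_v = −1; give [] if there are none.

[2, 13, 29, 31]

(a, b) ≡ (2100963, 464312823) mod (ℚ^×)²; places V = {2, 3, 5, 11, 13, 17, 19, 29, 31, 41, ∞}.
(a,b)_41: α=1, u≡27; β=3, v≡15 (mod 41); (27|41)=-1, (15|41)=-1; sign (−1)^0·-1^3·-1^1 = +1.
(a,b)_3: α=1, u≡1; β=1, v≡2 (mod 3); (1|3)=+1, (2|3)=-1; sign (−1)^1·+1^1·-1^1 = +1.
(a,b)_2: α=-10, β=6; u≡3, v≡7 (mod 8); ε(u)ε(v)=1·1, αω(v)=-10·0, βω(u)=6·1; sum ≡ 1  ⇒  -1.
(a,b)_31: α=1, u≡10; β=3, v≡7 (mod 31); (10|31)=+1, (7|31)=+1; sign (−1)^1·+1^3·+1^1 = -1.
(a,b)_29: α=1, u≡6; β=1, v≡2 (mod 29); (6|29)=+1, (2|29)=-1; sign (−1)^0·+1^1·-1^1 = -1.
(a,b)_17: α=0, u≡9; β=1, v≡13 (mod 17); (9|17)=+1, (13|17)=+1; sign (−1)^0·+1^1·+1^0 = +1.
(a,b)_∞: sgn(2100963)=+, sgn(464312823)=+, so +1.
(a,b)_19: α=1, u≡1; β=3, v≡15 (mod 19); (1|19)=+1, (15|19)=-1; sign (−1)^1·+1^3·-1^1 = +1.
(a,b)_13: α=0, u≡8; β=1, v≡6 (mod 13); (8|13)=-1, (6|13)=-1; sign (−1)^0·-1^1·-1^0 = -1.
(a,b)_5: α=0, u≡2; β=-4, v≡2 (mod 5); (2|5)=-1, (2|5)=-1; sign (−1)^0·-1^-4·-1^0 = +1.
(a,b)_11: α=2, u≡7; β=4, v≡2 (mod 11); (7|11)=-1, (2|11)=-1; sign (−1)^0·-1^4·-1^2 = +1.
Ram(2100963, 464312823) = {2, 13, 29, 31}; no ℚ_2-point on the conic.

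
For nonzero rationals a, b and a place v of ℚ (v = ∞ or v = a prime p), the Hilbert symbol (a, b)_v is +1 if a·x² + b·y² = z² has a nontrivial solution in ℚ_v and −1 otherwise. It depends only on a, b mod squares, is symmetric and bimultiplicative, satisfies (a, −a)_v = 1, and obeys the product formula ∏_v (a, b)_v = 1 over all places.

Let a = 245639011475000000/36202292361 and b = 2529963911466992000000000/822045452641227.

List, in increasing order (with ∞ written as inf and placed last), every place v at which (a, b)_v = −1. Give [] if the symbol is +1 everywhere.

(a, b) ≡ (11, 43890) mod (ℚ^×)²; places V = {2, 3, 5, 7, 11, 13, 19, 29, ∞}.
(a,b)_3: α=-16, u≡2; β=-19, v≡2 (mod 3); (2|3)=-1, (2|3)=-1; sign (−1)^0·-1^-19·-1^-16 = -1.
(a,b)_11: α=5, u≡5; β=7, v≡7 (mod 11); (5|11)=+1, (7|11)=-1; sign (−1)^1·+1^7·-1^5 = +1.
(a,b)_2: α=6, β=13; u≡3, v≡1 (mod 8); ε(u)ε(v)=1·0, αω(v)=6·0, βω(u)=13·1; sum ≡ 1  ⇒  -1.
(a,b)_7: α=0, u≡1; β=1, v≡5 (mod 7); (1|7)=+1, (5|7)=-1; sign (−1)^0·+1^1·-1^0 = +1.
(a,b)_13: α=2, u≡8; β=2, v≡6 (mod 13); (8|13)=-1, (6|13)=-1; sign (−1)^0·-1^2·-1^2 = +1.
(a,b)_29: α=-2, u≡2; β=-4, v≡4 (mod 29); (2|29)=-1, (4|29)=+1; sign (−1)^0·-1^-4·+1^-2 = +1.
(a,b)_∞: sgn(11)=+, sgn(43890)=+, so +1.
(a,b)_5: α=8, u≡1; β=9, v≡2 (mod 5); (1|5)=+1, (2|5)=-1; sign (−1)^0·+1^9·-1^8 = +1.
(a,b)_19: α=2, u≡5; β=3, v≡6 (mod 19); (5|19)=+1, (6|19)=+1; sign (−1)^0·+1^3·+1^2 = +1.
Ram(11, 43890) = {2, 3}; no ℚ_2-point on the conic.

[2, 3]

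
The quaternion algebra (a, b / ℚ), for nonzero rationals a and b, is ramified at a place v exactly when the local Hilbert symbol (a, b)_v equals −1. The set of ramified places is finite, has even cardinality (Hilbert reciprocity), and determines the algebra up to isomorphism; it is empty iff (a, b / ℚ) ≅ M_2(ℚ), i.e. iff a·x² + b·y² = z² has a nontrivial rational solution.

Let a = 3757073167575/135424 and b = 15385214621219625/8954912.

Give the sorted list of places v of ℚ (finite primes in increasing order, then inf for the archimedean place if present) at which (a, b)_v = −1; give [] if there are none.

[5, 13]

Mod squares: a ≡ 7, b ≡ 130. Check v ∈ {∞, 2, 3, 5, 7, 13, 17, 23}.
v=2: v_2(a)=-8, v_2(b)=-5; units ≡ 7, 1 (mod 8); ε·ε+αω+βω = 1·0+-8·0+-5·0 ≡ 0  ⇒  (a,b)_2 = +1.
v=23: a=23^-2·(≡22), b=23^-4·(≡15) mod 23; (22|23)=-1, (15|23)=-1; (−1)^{-2·-4·11}·(-1)^-4·(-1)^-2 = +1.
v=17: a=17^4·(≡14), b=17^4·(≡7) mod 17; (14|17)=-1, (7|17)=-1; (−1)^{4·4·8}·(-1)^4·(-1)^4 = +1.
v=5: a=5^2·(≡2), b=5^3·(≡1) mod 5; (2|5)=-1, (1|5)=+1; (−1)^{2·3·2}·(-1)^3·(+1)^2 = -1.
v=13: a=13^4·(≡6), b=13^5·(≡3) mod 13; (6|13)=-1, (3|13)=+1; (−1)^{4·5·6}·(-1)^5·(+1)^4 = -1.
v=3: a=3^2·(≡1), b=3^4·(≡1) mod 3; (1|3)=+1, (1|3)=+1; (−1)^{2·4·1}·(+1)^4·(+1)^2 = +1.
v=∞: 7 > 0 and 130 > 0  ⇒  (a,b)_∞ = +1.
v=7: a=7^1·(≡2), b=7^2·(≡2) mod 7; (2|7)=+1, (2|7)=+1; (−1)^{1·2·3}·(+1)^2·(+1)^1 = +1.
Ram(7, 130) = {5, 13}; no ℚ_5-point on the conic.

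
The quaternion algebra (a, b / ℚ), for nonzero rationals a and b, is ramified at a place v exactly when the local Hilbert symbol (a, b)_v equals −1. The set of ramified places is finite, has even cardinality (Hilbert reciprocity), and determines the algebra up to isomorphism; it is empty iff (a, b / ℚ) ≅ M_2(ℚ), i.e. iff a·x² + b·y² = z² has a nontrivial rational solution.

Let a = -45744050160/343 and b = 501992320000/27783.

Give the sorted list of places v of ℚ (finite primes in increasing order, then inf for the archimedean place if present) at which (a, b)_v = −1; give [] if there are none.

[7, 17, 37, 43]

Mod squares: a ≡ -27452705, b ≡ 5490541. Check v ∈ {∞, 2, 3, 5, 7, 17, 29, 37, 43}.
v=∞: -27452705 < 0 and 5490541 > 0  ⇒  (a,b)_∞ = +1.
v=2: v_2(a)=4, v_2(b)=10; units ≡ 7, 5 (mod 8); ε·ε+αω+βω = 1·0+4·1+10·0 ≡ 0  ⇒  (a,b)_2 = +1.
v=29: a=29^1·(≡27), b=29^1·(≡10) mod 29; (27|29)=-1, (10|29)=-1; (−1)^{1·1·14}·(-1)^1·(-1)^1 = +1.
v=37: a=37^1·(≡9), b=37^1·(≡24) mod 37; (9|37)=+1, (24|37)=-1; (−1)^{1·1·18}·(+1)^1·(-1)^1 = -1.
v=3: a=3^6·(≡1), b=3^-4·(≡1) mod 3; (1|3)=+1, (1|3)=+1; (−1)^{6·-4·1}·(+1)^-4·(+1)^6 = +1.
v=43: a=43^1·(≡22), b=43^1·(≡30) mod 43; (22|43)=-1, (30|43)=-1; (−1)^{1·1·21}·(-1)^1·(-1)^1 = -1.
v=5: a=5^1·(≡1), b=5^4·(≡4) mod 5; (1|5)=+1, (4|5)=+1; (−1)^{1·4·2}·(+1)^4·(+1)^1 = +1.
v=17: a=17^1·(≡8), b=17^1·(≡7) mod 17; (8|17)=+1, (7|17)=-1; (−1)^{1·1·8}·(+1)^1·(-1)^1 = -1.
v=7: a=7^-3·(≡3), b=7^-3·(≡6) mod 7; (3|7)=-1, (6|7)=-1; (−1)^{-3·-3·3}·(-1)^-3·(-1)^-3 = -1.
(-27452705, 5490541 / ℚ) ramifies at {7, 17, 37, 43}: a division algebra.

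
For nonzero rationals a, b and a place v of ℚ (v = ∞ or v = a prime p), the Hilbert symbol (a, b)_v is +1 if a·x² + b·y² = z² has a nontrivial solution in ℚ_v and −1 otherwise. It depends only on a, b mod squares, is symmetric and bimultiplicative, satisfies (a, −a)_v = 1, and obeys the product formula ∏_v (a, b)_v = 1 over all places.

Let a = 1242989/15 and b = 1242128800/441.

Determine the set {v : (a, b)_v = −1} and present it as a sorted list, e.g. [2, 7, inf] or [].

(a, b) ≡ (64515, 8602) mod (ℚ^×)²; places V = {2, 3, 5, 7, 11, 17, 19, 23, ∞}.
(a,b)_3: α=-1, u≡1; β=-2, v≡1 (mod 3); (1|3)=+1, (1|3)=+1; sign (−1)^0·+1^-2·+1^-1 = +1.
(a,b)_11: α=1, u≡10; β=1, v≡3 (mod 11); (10|11)=-1, (3|11)=+1; sign (−1)^1·-1^1·+1^1 = +1.
(a,b)_23: α=1, u≡21; β=1, v≡9 (mod 23); (21|23)=-1, (9|23)=+1; sign (−1)^1·-1^1·+1^1 = +1.
(a,b)_2: α=0, β=5; u≡3, v≡5 (mod 8); ε(u)ε(v)=1·0, αω(v)=0·1, βω(u)=5·1; sum ≡ 1  ⇒  -1.
(a,b)_5: α=-1, u≡3; β=2, v≡2 (mod 5); (3|5)=-1, (2|5)=-1; sign (−1)^0·-1^2·-1^-1 = -1.
(a,b)_7: α=0, u≡6; β=-2, v≡5 (mod 7); (6|7)=-1, (5|7)=-1; sign (−1)^0·-1^-2·-1^0 = +1.
(a,b)_17: α=3, u≡1; β=1, v≡8 (mod 17); (1|17)=+1, (8|17)=+1; sign (−1)^0·+1^1·+1^3 = +1.
(a,b)_19: α=0, u≡12; β=2, v≡13 (mod 19); (12|19)=-1, (13|19)=-1; sign (−1)^0·-1^2·-1^0 = +1.
(a,b)_∞: sgn(64515)=+, sgn(8602)=+, so +1.
|Ram(64515, 8602)| = 2, even; anisotropic at {2, 5}.

[2, 5]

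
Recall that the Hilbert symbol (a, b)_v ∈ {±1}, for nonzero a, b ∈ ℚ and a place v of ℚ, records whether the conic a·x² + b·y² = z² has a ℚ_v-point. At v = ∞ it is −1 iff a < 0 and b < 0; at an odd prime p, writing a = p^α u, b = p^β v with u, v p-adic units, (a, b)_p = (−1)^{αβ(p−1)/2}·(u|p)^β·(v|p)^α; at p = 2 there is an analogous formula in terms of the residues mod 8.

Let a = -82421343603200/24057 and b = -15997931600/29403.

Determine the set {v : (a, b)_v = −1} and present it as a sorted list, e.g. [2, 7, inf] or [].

[17, inf]

(a, b) ≡ (-490314, -6783) mod (ℚ^×)²; places V = {2, 3, 5, 7, 11, 17, 19, 23, ∞}.
(a,b)_5: α=2, u≡1; β=2, v≡2 (mod 5); (1|5)=+1, (2|5)=-1; sign (−1)^0·+1^2·-1^2 = +1.
(a,b)_23: α=1, u≡3; β=0, v≡9 (mod 23); (3|23)=+1, (9|23)=+1; sign (−1)^0·+1^0·+1^1 = +1.
(a,b)_17: α=1, u≡11; β=1, v≡9 (mod 17); (11|17)=-1, (9|17)=+1; sign (−1)^0·-1^1·+1^1 = -1.
(a,b)_7: α=4, u≡2; β=3, v≡1 (mod 7); (2|7)=+1, (1|7)=+1; sign (−1)^0·+1^3·+1^4 = +1.
(a,b)_3: α=-7, u≡2; β=-5, v≡1 (mod 3); (2|3)=-1, (1|3)=+1; sign (−1)^1·-1^-5·+1^-7 = +1.
(a,b)_19: α=3, u≡2; β=3, v≡4 (mod 19); (2|19)=-1, (4|19)=+1; sign (−1)^1·-1^3·+1^3 = +1.
(a,b)_∞: sgn(-490314)=−, sgn(-6783)=−, so -1.
(a,b)_2: α=9, β=4; u≡3, v≡1 (mod 8); ε(u)ε(v)=1·0, αω(v)=9·0, βω(u)=4·1; sum ≡ 0  ⇒  +1.
(a,b)_11: α=-1, u≡4; β=-2, v≡9 (mod 11); (4|11)=+1, (9|11)=+1; sign (−1)^0·+1^-2·+1^-1 = +1.
Ram(-490314, -6783) = {17, ∞}; no ℚ_17-point on the conic.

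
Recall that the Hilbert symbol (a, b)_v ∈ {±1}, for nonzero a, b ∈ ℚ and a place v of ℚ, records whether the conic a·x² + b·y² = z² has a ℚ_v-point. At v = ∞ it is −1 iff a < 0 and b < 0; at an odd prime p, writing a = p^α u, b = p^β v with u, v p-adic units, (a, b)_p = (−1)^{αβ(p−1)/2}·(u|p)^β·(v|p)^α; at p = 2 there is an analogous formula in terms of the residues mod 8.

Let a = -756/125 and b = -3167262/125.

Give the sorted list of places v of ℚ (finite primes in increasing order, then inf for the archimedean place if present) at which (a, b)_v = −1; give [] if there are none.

[5, inf]

Mod squares: a ≡ -105, b ≡ -3990. Check v ∈ {∞, 2, 3, 5, 7, 19}.
v=19: a=19^0·(≡9), b=19^1·(≡18) mod 19; (9|19)=+1, (18|19)=-1; (−1)^{0·1·9}·(+1)^1·(-1)^0 = +1.
v=∞: -105 < 0 and -3990 < 0  ⇒  (a,b)_∞ = -1.
v=3: a=3^3·(≡1), b=3^5·(≡2) mod 3; (1|3)=+1, (2|3)=-1; (−1)^{3·5·1}·(+1)^5·(-1)^3 = +1.
v=2: v_2(a)=2, v_2(b)=1; units ≡ 7, 5 (mod 8); ε·ε+αω+βω = 1·0+2·1+1·0 ≡ 0  ⇒  (a,b)_2 = +1.
v=5: a=5^-3·(≡4), b=5^-3·(≡3) mod 5; (4|5)=+1, (3|5)=-1; (−1)^{-3·-3·2}·(+1)^-3·(-1)^-3 = -1.
v=7: a=7^1·(≡3), b=7^3·(≡1) mod 7; (3|7)=-1, (1|7)=+1; (−1)^{1·3·3}·(-1)^3·(+1)^1 = +1.
|Ram(-105, -3990)| = 2, even; anisotropic at {5, ∞}.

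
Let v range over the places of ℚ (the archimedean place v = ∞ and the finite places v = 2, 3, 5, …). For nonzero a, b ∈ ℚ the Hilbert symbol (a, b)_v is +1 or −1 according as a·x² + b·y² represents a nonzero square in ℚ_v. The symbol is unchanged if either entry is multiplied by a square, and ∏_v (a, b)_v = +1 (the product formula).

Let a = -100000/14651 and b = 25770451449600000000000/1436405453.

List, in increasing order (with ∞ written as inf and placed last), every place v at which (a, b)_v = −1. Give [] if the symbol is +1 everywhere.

[5, 11, 19, 23]

(a, b) ≡ (-2990, 10623470) mod (ℚ^×)²; places V = {2, 3, 5, 7, 11, 13, 17, 19, 23, 37, ∞}.
(a,b)_11: α=0, u≡10; β=3, v≡1 (mod 11); (10|11)=-1, (1|11)=+1; sign (−1)^0·-1^3·+1^0 = -1.
(a,b)_17: α=0, u≡2; β=1, v≡6 (mod 17); (2|17)=+1, (6|17)=-1; sign (−1)^0·+1^1·-1^0 = +1.
(a,b)_2: α=5, β=17; u≡1, v≡7 (mod 8); ε(u)ε(v)=0·1, αω(v)=5·0, βω(u)=17·0; sum ≡ 0  ⇒  +1.
(a,b)_37: α=0, u≡26; β=-2, v≡4 (mod 37); (26|37)=+1, (4|37)=+1; sign (−1)^0·+1^-2·+1^0 = +1.
(a,b)_3: α=0, u≡1; β=4, v≡2 (mod 3); (1|3)=+1, (2|3)=-1; sign (−1)^0·+1^4·-1^0 = +1.
(a,b)_7: α=-2, u≡6; β=-4, v≡2 (mod 7); (6|7)=-1, (2|7)=+1; sign (−1)^0·-1^-4·+1^-2 = +1.
(a,b)_∞: sgn(-2990)=−, sgn(10623470)=+, so +1.
(a,b)_5: α=5, u≡3; β=11, v≡1 (mod 5); (3|5)=-1, (1|5)=+1; sign (−1)^0·-1^11·+1^5 = -1.
(a,b)_19: α=0, u≡8; β=-1, v≡17 (mod 19); (8|19)=-1, (17|19)=+1; sign (−1)^0·-1^-1·+1^0 = -1.
(a,b)_13: α=-1, u≡1; β=3, v≡10 (mod 13); (1|13)=+1, (10|13)=+1; sign (−1)^0·+1^3·+1^-1 = +1.
(a,b)_23: α=-1, u≡6; β=-1, v≡16 (mod 23); (6|23)=+1, (16|23)=+1; sign (−1)^1·+1^-1·+1^-1 = -1.
|Ram(-2990, 10623470)| = 4, even; anisotropic at {5, 11, 19, 23}.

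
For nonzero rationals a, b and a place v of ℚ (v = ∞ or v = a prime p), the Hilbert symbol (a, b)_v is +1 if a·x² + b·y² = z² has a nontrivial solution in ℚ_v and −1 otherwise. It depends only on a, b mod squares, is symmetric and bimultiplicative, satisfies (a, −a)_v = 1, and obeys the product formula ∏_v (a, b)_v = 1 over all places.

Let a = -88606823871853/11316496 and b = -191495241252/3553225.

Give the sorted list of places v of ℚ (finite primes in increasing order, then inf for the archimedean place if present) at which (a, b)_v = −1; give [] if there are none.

Mod squares: a ≡ -133, b ≡ -17. Check v ∈ {∞, 2, 3, 5, 7, 13, 17, 19, 29}.
v=5: a=5^0·(≡2), b=5^-2·(≡2) mod 5; (2|5)=-1, (2|5)=-1; (−1)^{0·-2·2}·(-1)^-2·(-1)^0 = +1.
v=2: v_2(a)=-4, v_2(b)=2; units ≡ 3, 7 (mod 8); ε·ε+αω+βω = 1·1+-4·0+2·1 ≡ 1  ⇒  (a,b)_2 = -1.
v=7: a=7^3·(≡2), b=7^4·(≡2) mod 7; (2|7)=+1, (2|7)=+1; (−1)^{3·4·3}·(+1)^4·(+1)^3 = +1.
v=29: a=29^-4·(≡18), b=29^-2·(≡10) mod 29; (18|29)=-1, (10|29)=-1; (−1)^{-4·-2·14}·(-1)^-2·(-1)^-4 = +1.
v=3: a=3^0·(≡2), b=3^2·(≡1) mod 3; (2|3)=-1, (1|3)=+1; (−1)^{0·2·1}·(-1)^2·(+1)^0 = +1.
v=19: a=19^7·(≡15), b=19^4·(≡3) mod 19; (15|19)=-1, (3|19)=-1; (−1)^{7·4·9}·(-1)^4·(-1)^7 = -1.
v=13: a=13^0·(≡10), b=13^-2·(≡9) mod 13; (10|13)=+1, (9|13)=+1; (−1)^{0·-2·6}·(+1)^-2·(+1)^0 = +1.
v=17: a=17^2·(≡6), b=17^1·(≡2) mod 17; (6|17)=-1, (2|17)=+1; (−1)^{2·1·8}·(-1)^1·(+1)^2 = -1.
v=∞: -133 < 0 and -17 < 0  ⇒  (a,b)_∞ = -1.
|Ram(-133, -17)| = 4, even; anisotropic at {2, 17, 19, ∞}.

[2, 17, 19, inf]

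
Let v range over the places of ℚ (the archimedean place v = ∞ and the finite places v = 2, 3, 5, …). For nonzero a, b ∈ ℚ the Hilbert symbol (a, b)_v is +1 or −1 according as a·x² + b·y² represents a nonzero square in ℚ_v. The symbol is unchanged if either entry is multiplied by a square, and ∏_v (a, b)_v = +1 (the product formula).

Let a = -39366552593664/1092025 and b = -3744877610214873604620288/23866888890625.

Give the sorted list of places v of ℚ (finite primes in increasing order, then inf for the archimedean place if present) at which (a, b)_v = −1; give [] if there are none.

[2, 7, 29, inf]

Mod squares: a ≡ -29, b ≡ -217. Check v ∈ {∞, 2, 3, 5, 7, 11, 17, 19, 29, 31}.
v=∞: -29 < 0 and -217 < 0  ⇒  (a,b)_∞ = -1.
v=31: a=31^2·(≡7), b=31^3·(≡17) mod 31; (7|31)=+1, (17|31)=-1; (−1)^{2·3·15}·(+1)^3·(-1)^2 = +1.
v=29: a=29^3·(≡24), b=29^4·(≡18) mod 29; (24|29)=+1, (18|29)=-1; (−1)^{3·4·14}·(+1)^4·(-1)^3 = -1.
v=7: a=7^0·(≡3), b=7^1·(≡4) mod 7; (3|7)=-1, (4|7)=+1; (−1)^{0·1·3}·(-1)^1·(+1)^0 = -1.
v=3: a=3^8·(≡1), b=3^18·(≡2) mod 3; (1|3)=+1, (2|3)=-1; (−1)^{8·18·1}·(+1)^18·(-1)^8 = +1.
v=5: a=5^-2·(≡1), b=5^-6·(≡3) mod 5; (1|5)=+1, (3|5)=-1; (−1)^{-2·-6·2}·(+1)^-6·(-1)^-2 = +1.
v=19: a=19^-2·(≡4), b=19^-2·(≡5) mod 19; (4|19)=+1, (5|19)=+1; (−1)^{-2·-2·9}·(+1)^-2·(+1)^-2 = +1.
v=11: a=11^-2·(≡9), b=11^-4·(≡1) mod 11; (9|11)=+1, (1|11)=+1; (−1)^{-2·-4·5}·(+1)^-4·(+1)^-2 = +1.
v=17: a=17^0·(≡5), b=17^-2·(≡2) mod 17; (5|17)=-1, (2|17)=+1; (−1)^{0·-2·8}·(-1)^-2·(+1)^0 = +1.
v=2: v_2(a)=8, v_2(b)=16; units ≡ 3, 7 (mod 8); ε·ε+αω+βω = 1·1+8·0+16·1 ≡ 1  ⇒  (a,b)_2 = -1.
(-29, -217 / ℚ) ramifies at {2, 7, 29, ∞}: a division algebra.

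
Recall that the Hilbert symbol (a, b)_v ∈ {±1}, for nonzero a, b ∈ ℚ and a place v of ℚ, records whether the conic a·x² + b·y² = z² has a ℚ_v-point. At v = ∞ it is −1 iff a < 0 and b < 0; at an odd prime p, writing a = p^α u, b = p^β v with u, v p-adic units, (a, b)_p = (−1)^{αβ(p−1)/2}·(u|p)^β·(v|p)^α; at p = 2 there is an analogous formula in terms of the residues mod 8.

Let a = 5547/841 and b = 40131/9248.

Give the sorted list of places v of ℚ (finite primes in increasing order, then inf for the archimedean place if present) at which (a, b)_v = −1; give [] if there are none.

(a, b) ≡ (3, 182) mod (ℚ^×)²; places V = {2, 3, 7, 13, 17, 29, 43, ∞}.
(a,b)_3: α=1, u≡1; β=2, v≡2 (mod 3); (1|3)=+1, (2|3)=-1; sign (−1)^0·+1^2·-1^1 = -1.
(a,b)_17: α=0, u≡7; β=-2, v≡3 (mod 17); (7|17)=-1, (3|17)=-1; sign (−1)^0·-1^-2·-1^0 = +1.
(a,b)_29: α=-2, u≡8; β=0, v≡21 (mod 29); (8|29)=-1, (21|29)=-1; sign (−1)^0·-1^0·-1^-2 = +1.
(a,b)_2: α=0, β=-5; u≡3, v≡3 (mod 8); ε(u)ε(v)=1·1, αω(v)=0·1, βω(u)=-5·1; sum ≡ 0  ⇒  +1.
(a,b)_∞: sgn(3)=+, sgn(182)=+, so +1.
(a,b)_43: α=2, u≡27; β=0, v≡4 (mod 43); (27|43)=-1, (4|43)=+1; sign (−1)^0·-1^0·+1^2 = +1.
(a,b)_7: α=0, u≡3; β=3, v≡5 (mod 7); (3|7)=-1, (5|7)=-1; sign (−1)^0·-1^3·-1^0 = -1.
(a,b)_13: α=0, u≡1; β=1, v≡9 (mod 13); (1|13)=+1, (9|13)=+1; sign (−1)^0·+1^1·+1^0 = +1.
(3, 182 / ℚ) ramifies at {3, 7}: a division algebra.

[3, 7]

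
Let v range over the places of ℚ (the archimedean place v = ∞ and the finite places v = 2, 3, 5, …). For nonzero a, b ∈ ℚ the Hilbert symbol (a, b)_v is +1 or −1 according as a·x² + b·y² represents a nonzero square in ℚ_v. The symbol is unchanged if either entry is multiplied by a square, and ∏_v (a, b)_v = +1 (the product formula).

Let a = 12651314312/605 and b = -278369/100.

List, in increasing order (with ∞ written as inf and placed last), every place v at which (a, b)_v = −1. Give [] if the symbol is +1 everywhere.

[19, 23]

Mod squares: a ≡ 10, b ≡ -5681. Check v ∈ {∞, 2, 5, 7, 11, 13, 19, 23}.
v=19: a=19^2·(≡14), b=19^1·(≡11) mod 19; (14|19)=-1, (11|19)=+1; (−1)^{2·1·9}·(-1)^1·(+1)^2 = -1.
v=2: v_2(a)=3, v_2(b)=-2; units ≡ 5, 7 (mod 8); ε·ε+αω+βω = 0·1+3·0+-2·1 ≡ 0  ⇒  (a,b)_2 = +1.
v=∞: 10 > 0 and -5681 < 0  ⇒  (a,b)_∞ = +1.
v=7: a=7^2·(≡3), b=7^2·(≡5) mod 7; (3|7)=-1, (5|7)=-1; (−1)^{2·2·3}·(-1)^2·(-1)^2 = +1.
v=23: a=23^2·(≡15), b=23^1·(≡8) mod 23; (15|23)=-1, (8|23)=+1; (−1)^{2·1·11}·(-1)^1·(+1)^2 = -1.
v=13: a=13^2·(≡9), b=13^1·(≡7) mod 13; (9|13)=+1, (7|13)=-1; (−1)^{2·1·6}·(+1)^1·(-1)^2 = +1.
v=11: a=11^-2·(≡2), b=11^0·(≡8) mod 11; (2|11)=-1, (8|11)=-1; (−1)^{-2·0·5}·(-1)^0·(-1)^-2 = +1.
v=5: a=5^-1·(≡2), b=5^-2·(≡4) mod 5; (2|5)=-1, (4|5)=+1; (−1)^{-1·-2·2}·(-1)^-2·(+1)^-1 = +1.
Ram(10, -5681) = {19, 23}; no ℚ_19-point on the conic.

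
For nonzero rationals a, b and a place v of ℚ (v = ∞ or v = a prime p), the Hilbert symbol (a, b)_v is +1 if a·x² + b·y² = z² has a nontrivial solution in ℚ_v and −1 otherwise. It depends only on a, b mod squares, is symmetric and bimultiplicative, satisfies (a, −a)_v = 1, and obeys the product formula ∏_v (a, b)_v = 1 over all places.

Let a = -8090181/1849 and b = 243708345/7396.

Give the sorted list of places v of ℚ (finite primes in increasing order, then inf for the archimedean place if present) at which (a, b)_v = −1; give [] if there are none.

[17, 23]

Mod squares: a ≡ -7429, b ≡ 37145. Check v ∈ {∞, 2, 3, 5, 11, 17, 19, 23, 43}.
v=17: a=17^1·(≡3), b=17^1·(≡8) mod 17; (3|17)=-1, (8|17)=+1; (−1)^{1·1·8}·(-1)^1·(+1)^1 = -1.
v=11: a=11^2·(≡8), b=11^0·(≡3) mod 11; (8|11)=-1, (3|11)=+1; (−1)^{2·0·5}·(-1)^0·(+1)^2 = +1.
v=19: a=19^1·(≡8), b=19^1·(≡9) mod 19; (8|19)=-1, (9|19)=+1; (−1)^{1·1·9}·(-1)^1·(+1)^1 = +1.
v=5: a=5^0·(≡1), b=5^1·(≡4) mod 5; (1|5)=+1, (4|5)=+1; (−1)^{0·1·2}·(+1)^1·(+1)^0 = +1.
v=3: a=3^2·(≡2), b=3^8·(≡2) mod 3; (2|3)=-1, (2|3)=-1; (−1)^{2·8·1}·(-1)^8·(-1)^2 = +1.
v=∞: -7429 < 0 and 37145 > 0  ⇒  (a,b)_∞ = +1.
v=23: a=23^1·(≡17), b=23^1·(≡20) mod 23; (17|23)=-1, (20|23)=-1; (−1)^{1·1·11}·(-1)^1·(-1)^1 = -1.
v=2: v_2(a)=0, v_2(b)=-2; units ≡ 3, 1 (mod 8); ε·ε+αω+βω = 1·0+0·0+-2·1 ≡ 0  ⇒  (a,b)_2 = +1.
v=43: a=43^-2·(≡11), b=43^-2·(≡10) mod 43; (11|43)=+1, (10|43)=+1; (−1)^{-2·-2·21}·(+1)^-2·(+1)^-2 = +1.
(-7429, 37145 / ℚ) ramifies at {17, 23}: a division algebra.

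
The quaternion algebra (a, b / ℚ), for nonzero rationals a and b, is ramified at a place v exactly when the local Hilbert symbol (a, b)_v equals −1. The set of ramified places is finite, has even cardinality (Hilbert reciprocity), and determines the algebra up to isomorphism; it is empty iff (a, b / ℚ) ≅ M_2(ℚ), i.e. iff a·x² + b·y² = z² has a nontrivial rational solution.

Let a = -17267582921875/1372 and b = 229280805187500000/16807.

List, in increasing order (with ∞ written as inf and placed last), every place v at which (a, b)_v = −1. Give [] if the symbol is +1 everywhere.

(a, b) ≡ (-1309, 210) mod (ℚ^×)²; places V = {2, 3, 5, 7, 11, 13, 17, ∞}.
(a,b)_17: α=3, u≡15; β=4, v≡14 (mod 17); (15|17)=+1, (14|17)=-1; sign (−1)^0·+1^4·-1^3 = -1.
(a,b)_7: α=-3, u≡2; β=-5, v≡4 (mod 7); (2|7)=+1, (4|7)=+1; sign (−1)^1·+1^-5·+1^-3 = -1.
(a,b)_2: α=-2, β=5; u≡3, v≡1 (mod 8); ε(u)ε(v)=1·0, αω(v)=-2·0, βω(u)=5·1; sum ≡ 1  ⇒  -1.
(a,b)_13: α=2, u≡3; β=0, v≡7 (mod 13); (3|13)=+1, (7|13)=-1; sign (−1)^0·+1^0·-1^2 = +1.
(a,b)_11: α=3, u≡10; β=4, v≡1 (mod 11); (10|11)=-1, (1|11)=+1; sign (−1)^0·-1^4·+1^3 = +1.
(a,b)_5: α=6, u≡4; β=9, v≡3 (mod 5); (4|5)=+1, (3|5)=-1; sign (−1)^0·+1^9·-1^6 = +1.
(a,b)_∞: sgn(-1309)=−, sgn(210)=+, so +1.
(a,b)_3: α=0, u≡2; β=1, v≡1 (mod 3); (2|3)=-1, (1|3)=+1; sign (−1)^0·-1^1·+1^0 = -1.
|Ram(-1309, 210)| = 4, even; anisotropic at {2, 3, 7, 17}.

[2, 3, 7, 17]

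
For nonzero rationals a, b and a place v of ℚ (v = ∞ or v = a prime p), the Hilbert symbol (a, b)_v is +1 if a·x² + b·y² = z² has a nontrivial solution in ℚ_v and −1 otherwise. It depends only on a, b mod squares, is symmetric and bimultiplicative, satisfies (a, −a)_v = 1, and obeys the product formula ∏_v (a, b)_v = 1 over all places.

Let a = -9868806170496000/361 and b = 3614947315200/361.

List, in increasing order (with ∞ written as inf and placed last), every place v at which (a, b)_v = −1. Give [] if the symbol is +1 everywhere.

[2, 5]

Mod squares: a ≡ -35, b ≡ 78. Check v ∈ {∞, 2, 3, 5, 7, 13, 19, 23}.
v=13: a=13^4·(≡3), b=13^3·(≡5) mod 13; (3|13)=+1, (5|13)=-1; (−1)^{4·3·6}·(+1)^3·(-1)^4 = +1.
v=5: a=5^3·(≡2), b=5^2·(≡3) mod 5; (2|5)=-1, (3|5)=-1; (−1)^{3·2·2}·(-1)^2·(-1)^3 = -1.
v=7: a=7^1·(≡2), b=7^0·(≡1) mod 7; (2|7)=+1, (1|7)=+1; (−1)^{1·0·3}·(+1)^0·(+1)^1 = +1.
v=2: v_2(a)=10, v_2(b)=9; units ≡ 5, 7 (mod 8); ε·ε+αω+βω = 0·1+10·0+9·1 ≡ 1  ⇒  (a,b)_2 = -1.
v=19: a=19^-2·(≡3), b=19^-2·(≡10) mod 19; (3|19)=-1, (10|19)=-1; (−1)^{-2·-2·9}·(-1)^-2·(-1)^-2 = +1.
v=∞: -35 < 0 and 78 > 0  ⇒  (a,b)_∞ = +1.
v=23: a=23^2·(≡14), b=23^2·(≡2) mod 23; (14|23)=-1, (2|23)=+1; (−1)^{2·2·11}·(-1)^2·(+1)^2 = +1.
v=3: a=3^6·(≡1), b=3^5·(≡2) mod 3; (1|3)=+1, (2|3)=-1; (−1)^{6·5·1}·(+1)^5·(-1)^6 = +1.
|Ram(-35, 78)| = 2, even; anisotropic at {2, 5}.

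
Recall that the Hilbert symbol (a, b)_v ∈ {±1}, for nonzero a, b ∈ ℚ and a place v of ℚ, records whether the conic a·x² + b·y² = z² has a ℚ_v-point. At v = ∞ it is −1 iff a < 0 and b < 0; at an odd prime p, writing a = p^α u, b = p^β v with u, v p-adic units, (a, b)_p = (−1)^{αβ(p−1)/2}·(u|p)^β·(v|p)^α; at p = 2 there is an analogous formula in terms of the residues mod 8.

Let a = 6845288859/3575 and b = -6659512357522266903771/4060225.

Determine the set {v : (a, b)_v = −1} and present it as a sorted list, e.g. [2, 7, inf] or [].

[13, 19]

Mod squares: a ≡ 2717, b ≡ -19. Check v ∈ {∞, 2, 3, 5, 11, 13, 19, 31, 37, 41}.
v=5: a=5^-2·(≡3), b=5^-2·(≡1) mod 5; (3|5)=-1, (1|5)=+1; (−1)^{-2·-2·2}·(-1)^-2·(+1)^-2 = +1.
v=41: a=41^0·(≡30), b=41^2·(≡3) mod 41; (30|41)=-1, (3|41)=-1; (−1)^{0·2·20}·(-1)^2·(-1)^0 = +1.
v=31: a=31^0·(≡2), b=31^-2·(≡12) mod 31; (2|31)=+1, (12|31)=-1; (−1)^{0·-2·15}·(+1)^-2·(-1)^0 = +1.
v=37: a=37^2·(≡11), b=37^2·(≡31) mod 37; (11|37)=+1, (31|37)=-1; (−1)^{2·2·18}·(+1)^2·(-1)^2 = +1.
v=19: a=19^3·(≡15), b=19^3·(≡3) mod 19; (15|19)=-1, (3|19)=-1; (−1)^{3·3·9}·(-1)^3·(-1)^3 = -1.
v=3: a=3^6·(≡2), b=3^20·(≡2) mod 3; (2|3)=-1, (2|3)=-1; (−1)^{6·20·1}·(-1)^20·(-1)^6 = +1.
v=2: v_2(a)=0, v_2(b)=0; units ≡ 5, 5 (mod 8); ε·ε+αω+βω = 0·0+0·1+0·1 ≡ 0  ⇒  (a,b)_2 = +1.
v=11: a=11^-1·(≡4), b=11^2·(≡4) mod 11; (4|11)=+1, (4|11)=+1; (−1)^{-1·2·5}·(+1)^2·(+1)^-1 = +1.
v=∞: 2717 > 0 and -19 < 0  ⇒  (a,b)_∞ = +1.
v=13: a=13^-1·(≡3), b=13^-2·(≡7) mod 13; (3|13)=+1, (7|13)=-1; (−1)^{-1·-2·6}·(+1)^-2·(-1)^-1 = -1.
|Ram(2717, -19)| = 2, even; anisotropic at {13, 19}.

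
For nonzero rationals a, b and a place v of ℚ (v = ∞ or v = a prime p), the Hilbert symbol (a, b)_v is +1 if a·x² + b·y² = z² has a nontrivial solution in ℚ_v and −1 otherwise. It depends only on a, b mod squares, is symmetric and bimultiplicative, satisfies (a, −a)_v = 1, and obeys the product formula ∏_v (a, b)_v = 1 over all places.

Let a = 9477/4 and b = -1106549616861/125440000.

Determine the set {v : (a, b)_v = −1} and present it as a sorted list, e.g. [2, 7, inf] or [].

[19, 31]

(a, b) ≡ (13, -8981661) mod (ℚ^×)²; places V = {2, 3, 5, 7, 13, 17, 19, 23, 31, ∞}.
(a,b)_7: α=0, u≡5; β=-2, v≡2 (mod 7); (5|7)=-1, (2|7)=+1; sign (−1)^0·-1^-2·+1^0 = +1.
(a,b)_∞: sgn(13)=+, sgn(-8981661)=−, so +1.
(a,b)_2: α=-2, β=-12; u≡5, v≡3 (mod 8); ε(u)ε(v)=0·1, αω(v)=-2·1, βω(u)=-12·1; sum ≡ 0  ⇒  +1.
(a,b)_13: α=1, u≡10; β=3, v≡4 (mod 13); (10|13)=+1, (4|13)=+1; sign (−1)^0·+1^3·+1^1 = +1.
(a,b)_23: α=0, u≡6; β=1, v≡15 (mod 23); (6|23)=+1, (15|23)=-1; sign (−1)^0·+1^1·-1^0 = +1.
(a,b)_3: α=6, u≡1; β=7, v≡2 (mod 3); (1|3)=+1, (2|3)=-1; sign (−1)^0·+1^7·-1^6 = +1.
(a,b)_31: α=0, u≡21; β=1, v≡21 (mod 31); (21|31)=-1, (21|31)=-1; sign (−1)^0·-1^1·-1^0 = -1.
(a,b)_5: α=0, u≡3; β=-4, v≡1 (mod 5); (3|5)=-1, (1|5)=+1; sign (−1)^0·-1^-4·+1^0 = +1.
(a,b)_19: α=0, u≡18; β=1, v≡1 (mod 19); (18|19)=-1, (1|19)=+1; sign (−1)^0·-1^1·+1^0 = -1.
(a,b)_17: α=0, u≡2; β=1, v≡6 (mod 17); (2|17)=+1, (6|17)=-1; sign (−1)^0·+1^1·-1^0 = +1.
Ram(13, -8981661) = {19, 31}; no ℚ_19-point on the conic.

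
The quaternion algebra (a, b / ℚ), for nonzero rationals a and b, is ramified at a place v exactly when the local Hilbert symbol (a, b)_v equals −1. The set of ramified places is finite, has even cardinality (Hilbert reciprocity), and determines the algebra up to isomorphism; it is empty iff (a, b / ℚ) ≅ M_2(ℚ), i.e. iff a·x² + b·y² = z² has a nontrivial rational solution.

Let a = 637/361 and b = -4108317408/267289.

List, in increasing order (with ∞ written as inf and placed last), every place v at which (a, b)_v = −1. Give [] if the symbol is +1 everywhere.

(a, b) ≡ (13, -352222) mod (ℚ^×)²; places V = {2, 3, 7, 11, 13, 19, 23, 31, 47, ∞}.
(a,b)_13: α=1, u≡1; β=1, v≡8 (mod 13); (1|13)=+1, (8|13)=-1; sign (−1)^0·+1^1·-1^1 = -1.
(a,b)_3: α=0, u≡1; β=6, v≡2 (mod 3); (1|3)=+1, (2|3)=-1; sign (−1)^0·+1^6·-1^0 = +1.
(a,b)_∞: sgn(13)=+, sgn(-352222)=−, so +1.
(a,b)_7: α=2, u≡5; β=0, v≡1 (mod 7); (5|7)=-1, (1|7)=+1; sign (−1)^0·-1^0·+1^2 = +1.
(a,b)_19: α=-2, u≡10; β=1, v≡4 (mod 19); (10|19)=-1, (4|19)=+1; sign (−1)^0·-1^1·+1^-2 = -1.
(a,b)_47: α=0, u≡39; β=-2, v≡11 (mod 47); (39|47)=-1, (11|47)=-1; sign (−1)^0·-1^-2·-1^0 = +1.
(a,b)_11: α=0, u≡6; β=-2, v≡4 (mod 11); (6|11)=-1, (4|11)=+1; sign (−1)^0·-1^-2·+1^0 = +1.
(a,b)_2: α=0, β=5; u≡5, v≡1 (mod 8); ε(u)ε(v)=0·0, αω(v)=0·0, βω(u)=5·1; sum ≡ 1  ⇒  -1.
(a,b)_31: α=0, u≡21; β=1, v≡26 (mod 31); (21|31)=-1, (26|31)=-1; sign (−1)^0·-1^1·-1^0 = -1.
(a,b)_23: α=0, u≡1; β=1, v≡2 (mod 23); (1|23)=+1, (2|23)=+1; sign (−1)^0·+1^1·+1^0 = +1.
Ram(13, -352222) = {2, 13, 19, 31}; no ℚ_2-point on the conic.

[2, 13, 19, 31]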